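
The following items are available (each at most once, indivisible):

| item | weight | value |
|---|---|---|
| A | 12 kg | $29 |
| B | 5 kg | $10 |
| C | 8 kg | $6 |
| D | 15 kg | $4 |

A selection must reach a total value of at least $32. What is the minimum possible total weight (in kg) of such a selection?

Subsets with value ≥ 32, sorted by total weight:
- A+B: weight 17, value 39
- A+C: weight 20, value 35
- A+B+C: weight 25, value 45
Minimum weight: 17 kg.

17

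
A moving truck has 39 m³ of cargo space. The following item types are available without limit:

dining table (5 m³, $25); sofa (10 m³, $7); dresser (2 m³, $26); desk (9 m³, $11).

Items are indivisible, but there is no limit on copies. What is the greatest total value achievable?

$494

Best value-per-unit is dresser at 26/2, and filling with it alone uses volume 19×2=38. No mix of the others beats 19×26 = 494.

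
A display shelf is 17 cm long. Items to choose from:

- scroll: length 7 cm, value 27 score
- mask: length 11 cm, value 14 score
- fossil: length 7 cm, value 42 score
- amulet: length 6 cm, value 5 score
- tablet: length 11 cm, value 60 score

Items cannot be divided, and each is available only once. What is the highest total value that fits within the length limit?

69 score

Check high-value combinations within 17 cm:
- scroll+fossil: length 7+7=14, value 27+42=69
- amulet+tablet: length 6+11=17, value 5+60=65
- tablet: length 11, value 60
- fossil+amulet: length 7+6=13, value 42+5=47
- fossil: length 7, value 42
Best: 69 score.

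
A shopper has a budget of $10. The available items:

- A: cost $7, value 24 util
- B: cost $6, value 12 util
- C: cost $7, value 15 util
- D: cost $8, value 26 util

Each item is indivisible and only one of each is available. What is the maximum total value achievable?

Check high-value combinations within $10:
- D: cost 8, value 26
- A: cost 7, value 24
- C: cost 7, value 15
- B: cost 6, value 12
Best: 26 util.

26 util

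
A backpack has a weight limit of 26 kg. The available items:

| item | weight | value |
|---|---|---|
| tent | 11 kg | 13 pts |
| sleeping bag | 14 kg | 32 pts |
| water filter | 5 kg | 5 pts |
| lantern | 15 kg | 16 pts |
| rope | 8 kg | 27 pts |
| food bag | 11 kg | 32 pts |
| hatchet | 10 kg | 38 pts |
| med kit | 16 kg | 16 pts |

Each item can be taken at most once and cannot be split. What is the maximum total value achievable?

This is a 0/1 knapsack; check combinations near the capacity.
- water filter+food bag+hatchet: weight 5+11+10=26, value 5+32+38=75
- food bag+hatchet: weight 11+10=21, value 32+38=70
- water filter+rope+hatchet: weight 5+8+10=23, value 5+27+38=70
- sleeping bag+hatchet: weight 14+10=24, value 32+38=70
- rope+hatchet: weight 8+10=18, value 27+38=65
Best: 75 pts.

75 pts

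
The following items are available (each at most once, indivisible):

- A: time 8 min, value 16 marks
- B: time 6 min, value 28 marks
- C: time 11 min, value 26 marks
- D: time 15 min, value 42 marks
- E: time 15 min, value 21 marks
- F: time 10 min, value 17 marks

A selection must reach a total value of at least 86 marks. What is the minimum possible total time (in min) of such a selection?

Subsets with value ≥ 86, sorted by total time:
- A+B+D: time 29, value 86
- B+D+F: time 31, value 87
Minimum time: 29 min.

29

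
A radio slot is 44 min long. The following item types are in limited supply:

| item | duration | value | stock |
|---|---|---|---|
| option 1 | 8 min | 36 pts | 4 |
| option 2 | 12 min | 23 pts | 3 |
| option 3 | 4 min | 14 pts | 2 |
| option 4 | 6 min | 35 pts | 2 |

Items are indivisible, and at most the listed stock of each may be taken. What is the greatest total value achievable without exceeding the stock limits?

214 pts

Best selections within duration 44 and stock limits:
- 4×option 1 + 2×option 4: duration 44, value 214
- 3×option 1 + 2×option 3 + 2×option 4: duration 44, value 206
- 4×option 1 + 1×option 3 + 1×option 4: duration 42, value 193
- 3×option 1 + 1×option 3 + 2×option 4: duration 40, value 192
Best: 214 pts.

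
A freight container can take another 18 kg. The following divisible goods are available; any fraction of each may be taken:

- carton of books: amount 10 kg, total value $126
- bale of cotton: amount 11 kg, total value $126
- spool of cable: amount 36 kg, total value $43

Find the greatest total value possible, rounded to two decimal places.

Take in order of value per unit:
- carton of books (126/10 per unit): all 10 → value 126, running total 126.00
- bale of cotton (126/11 per unit): 8 of 11 → value 8×126/11 = 91.6364, running total 217.64
Total 217.64.

217.64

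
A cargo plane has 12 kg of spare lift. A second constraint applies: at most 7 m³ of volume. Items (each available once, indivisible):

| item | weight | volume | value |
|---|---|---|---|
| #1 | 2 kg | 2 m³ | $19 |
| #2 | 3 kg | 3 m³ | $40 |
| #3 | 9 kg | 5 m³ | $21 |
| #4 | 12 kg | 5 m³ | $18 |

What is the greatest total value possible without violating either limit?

Feasible sets respecting both limits:
- #1+#2: weight 5, volume 5, value 59
- #2: weight 3, volume 3, value 40
- #1+#3: weight 11, volume 7, value 40
- #3: weight 9, volume 5, value 21
Best: $59.

$59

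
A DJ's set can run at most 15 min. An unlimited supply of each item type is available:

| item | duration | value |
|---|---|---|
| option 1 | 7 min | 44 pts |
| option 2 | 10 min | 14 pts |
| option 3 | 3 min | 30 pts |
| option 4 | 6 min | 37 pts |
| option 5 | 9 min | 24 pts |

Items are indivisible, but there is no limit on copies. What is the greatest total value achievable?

Best value-per-unit is option 3 at 30/3, and filling with it alone uses duration 5×3=15. No mix of the others beats 5×30 = 150.

150 pts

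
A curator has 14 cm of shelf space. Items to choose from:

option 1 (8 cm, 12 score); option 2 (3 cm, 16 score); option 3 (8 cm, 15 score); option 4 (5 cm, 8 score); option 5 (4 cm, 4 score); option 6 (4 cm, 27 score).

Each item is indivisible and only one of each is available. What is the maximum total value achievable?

This is a 0/1 knapsack; check combinations near the capacity.
- option 2+option 4+option 6: length 3+5+4=12, value 16+8+27=51
- option 2+option 5+option 6: length 3+4+4=11, value 16+4+27=47
- option 2+option 6: length 3+4=7, value 16+27=43
Best: 51 score.

51 score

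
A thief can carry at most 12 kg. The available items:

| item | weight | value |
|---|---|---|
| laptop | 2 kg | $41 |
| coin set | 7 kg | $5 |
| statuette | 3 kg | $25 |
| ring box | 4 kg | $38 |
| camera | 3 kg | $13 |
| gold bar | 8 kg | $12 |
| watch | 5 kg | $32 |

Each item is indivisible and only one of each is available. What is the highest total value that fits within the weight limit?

$117

This is a 0/1 knapsack; check combinations near the capacity.
- laptop+statuette+ring box+camera: weight 2+3+4+3=12, value 41+25+38+13=117
- laptop+ring box+watch: weight 2+4+5=11, value 41+38+32=111
- laptop+statuette+ring box: weight 2+3+4=9, value 41+25+38=104
- laptop+statuette+watch: weight 2+3+5=10, value 41+25+32=98
- statuette+ring box+watch: weight 3+4+5=12, value 25+38+32=95
Best: $117.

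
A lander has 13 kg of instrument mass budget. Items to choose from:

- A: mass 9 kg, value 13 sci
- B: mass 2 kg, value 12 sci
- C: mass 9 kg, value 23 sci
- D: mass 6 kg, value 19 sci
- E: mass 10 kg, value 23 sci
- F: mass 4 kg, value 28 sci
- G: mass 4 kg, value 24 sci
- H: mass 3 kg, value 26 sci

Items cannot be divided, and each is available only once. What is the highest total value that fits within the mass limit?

Check high-value combinations within 13 kg:
- B+F+G+H: mass 2+4+4+3=13, value 12+28+24+26=90
- F+G+H: mass 4+4+3=11, value 28+24+26=78
- D+F+H: mass 6+4+3=13, value 19+28+26=73
- D+G+H: mass 6+4+3=13, value 19+24+26=69
Best: 90 sci.

90 sci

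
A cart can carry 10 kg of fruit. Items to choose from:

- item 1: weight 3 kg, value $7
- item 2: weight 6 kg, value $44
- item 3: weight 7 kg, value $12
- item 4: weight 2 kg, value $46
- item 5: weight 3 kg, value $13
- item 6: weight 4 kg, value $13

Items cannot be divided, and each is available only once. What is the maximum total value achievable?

$90

Check high-value combinations within 10 kg:
- item 2+item 4: weight 6+2=8, value 44+46=90
- item 4+item 5+item 6: weight 2+3+4=9, value 46+13+13=72
- item 1+item 4+item 5: weight 3+2+3=8, value 7+46+13=66
Best: $90.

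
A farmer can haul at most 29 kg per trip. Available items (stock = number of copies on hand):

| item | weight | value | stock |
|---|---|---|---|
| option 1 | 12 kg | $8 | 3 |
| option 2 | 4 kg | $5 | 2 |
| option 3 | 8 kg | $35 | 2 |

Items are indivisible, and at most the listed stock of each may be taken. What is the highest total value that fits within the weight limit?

$80

Top feasible selections:
- 2×option 2 + 2×option 3: weight 24, value 80
- 1×option 1 + 2×option 3: weight 28, value 78
- 1×option 2 + 2×option 3: weight 20, value 75
Best: $80.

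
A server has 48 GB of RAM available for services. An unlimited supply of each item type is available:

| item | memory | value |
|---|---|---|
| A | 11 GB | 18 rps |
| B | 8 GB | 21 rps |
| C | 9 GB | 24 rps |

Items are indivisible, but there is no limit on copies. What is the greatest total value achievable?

126 rps

Best value-per-unit is C at 24/9; filling with it alone gives 5×24 = 120.
Optimal mix: 6×B → memory 48, value 126.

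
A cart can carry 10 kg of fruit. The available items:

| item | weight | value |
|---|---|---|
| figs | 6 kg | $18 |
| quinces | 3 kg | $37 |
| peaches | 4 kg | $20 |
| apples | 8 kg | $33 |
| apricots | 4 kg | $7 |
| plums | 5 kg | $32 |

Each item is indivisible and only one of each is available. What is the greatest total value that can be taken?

This is a 0/1 knapsack; check combinations near the capacity.
- quinces+plums: weight 3+5=8, value 37+32=69
- quinces+peaches: weight 3+4=7, value 37+20=57
- figs+quinces: weight 6+3=9, value 18+37=55
Best: $69.

$69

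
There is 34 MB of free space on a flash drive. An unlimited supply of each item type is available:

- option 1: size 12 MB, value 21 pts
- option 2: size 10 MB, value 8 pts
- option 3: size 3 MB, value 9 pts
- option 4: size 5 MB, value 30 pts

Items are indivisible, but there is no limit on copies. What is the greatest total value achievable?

Best value-per-unit is option 4 at 30/5; filling with it alone gives 6×30 = 180.
Optimal mix: 1×option 3 + 6×option 4 → size 33, value 189.

189 pts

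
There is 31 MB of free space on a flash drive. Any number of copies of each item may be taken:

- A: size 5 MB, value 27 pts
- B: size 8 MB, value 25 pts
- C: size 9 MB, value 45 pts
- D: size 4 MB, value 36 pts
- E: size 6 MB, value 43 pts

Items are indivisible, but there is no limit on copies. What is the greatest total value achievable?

259 pts

Best value-per-unit is D at 36/4; filling with it alone gives 7×36 = 252.
Optimal mix: 6×D + 1×E → size 30, value 259.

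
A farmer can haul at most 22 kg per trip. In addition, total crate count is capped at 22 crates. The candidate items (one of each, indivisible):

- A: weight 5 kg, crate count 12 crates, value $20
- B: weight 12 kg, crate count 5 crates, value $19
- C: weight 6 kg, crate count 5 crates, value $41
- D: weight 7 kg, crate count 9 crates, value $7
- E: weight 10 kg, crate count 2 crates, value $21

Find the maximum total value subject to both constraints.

Feasible sets respecting both limits:
- A+C+E: weight 21, crate count 19, value 82
- C+E: weight 16, crate count 7, value 62
- A+C: weight 11, crate count 17, value 61
Best: $82.

$82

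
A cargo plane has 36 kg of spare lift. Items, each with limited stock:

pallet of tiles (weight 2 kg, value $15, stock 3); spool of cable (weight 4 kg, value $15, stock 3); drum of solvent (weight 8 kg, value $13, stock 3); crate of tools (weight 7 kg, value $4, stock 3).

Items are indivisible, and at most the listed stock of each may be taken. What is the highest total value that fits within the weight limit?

$116

Best selections within weight 36 and stock limits:
- 3×pallet of tiles + 3×spool of cable + 2×drum of solvent: weight 34, value 116
- 3×pallet of tiles + 3×spool of cable + 1×drum of solvent + 1×crate of tools: weight 33, value 107
Best: $116.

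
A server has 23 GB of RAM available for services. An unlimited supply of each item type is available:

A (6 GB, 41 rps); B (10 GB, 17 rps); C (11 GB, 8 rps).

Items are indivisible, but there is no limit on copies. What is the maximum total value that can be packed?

123 rps

Best value-per-unit is A at 41/6, and filling with it alone uses memory 3×6=18. No mix of the others beats 3×41 = 123.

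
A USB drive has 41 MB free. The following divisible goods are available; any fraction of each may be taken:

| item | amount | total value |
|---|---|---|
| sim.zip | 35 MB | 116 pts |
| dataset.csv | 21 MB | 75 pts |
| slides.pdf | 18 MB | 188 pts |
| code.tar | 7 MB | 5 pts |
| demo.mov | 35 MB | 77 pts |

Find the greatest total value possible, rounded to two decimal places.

Take in order of value per unit:
- slides.pdf (188/18 per unit): all 18 → value 188, running total 188.00
- dataset.csv (75/21 per unit): all 21 → value 75, running total 263.00
- sim.zip (116/35 per unit): 2 of 35 → value 2×116/35 = 6.6286, running total 269.63
Total 269.63.

269.63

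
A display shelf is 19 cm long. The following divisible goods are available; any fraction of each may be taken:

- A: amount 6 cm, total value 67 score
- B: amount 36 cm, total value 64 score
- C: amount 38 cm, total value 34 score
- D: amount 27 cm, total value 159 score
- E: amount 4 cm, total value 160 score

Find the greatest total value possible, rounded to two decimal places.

280.00

Take in order of value per unit:
- E (160/4 per unit): all 4 → value 160, running total 160.00
- A (67/6 per unit): all 6 → value 67, running total 227.00
- D (159/27 per unit): 9 of 27 → value 9×159/27 = 53.0000, running total 280.00
Total 280.00.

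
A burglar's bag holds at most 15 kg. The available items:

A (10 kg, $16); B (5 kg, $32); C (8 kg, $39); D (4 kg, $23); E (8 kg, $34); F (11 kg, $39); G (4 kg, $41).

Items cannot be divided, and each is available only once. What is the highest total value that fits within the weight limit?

$96

Check high-value combinations within 15 kg:
- B+D+G: weight 5+4+4=13, value 32+23+41=96
- C+G: weight 8+4=12, value 39+41=80
- F+G: weight 11+4=15, value 39+41=80
- E+G: weight 8+4=12, value 34+41=75
- B+G: weight 5+4=9, value 32+41=73
Best: $96.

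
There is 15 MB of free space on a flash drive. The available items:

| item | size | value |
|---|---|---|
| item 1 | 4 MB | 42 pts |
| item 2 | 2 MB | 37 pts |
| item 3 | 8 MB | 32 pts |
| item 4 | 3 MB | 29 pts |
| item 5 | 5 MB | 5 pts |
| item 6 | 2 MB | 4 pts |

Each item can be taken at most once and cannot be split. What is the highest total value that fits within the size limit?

Check high-value combinations within 15 MB:
- item 1+item 2+item 4+item 5: size 4+2+3+5=14, value 42+37+29+5=113
- item 1+item 2+item 4+item 6: size 4+2+3+2=11, value 42+37+29+4=112
- item 1+item 2+item 3: size 4+2+8=14, value 42+37+32=111
Best: 113 pts.

113 pts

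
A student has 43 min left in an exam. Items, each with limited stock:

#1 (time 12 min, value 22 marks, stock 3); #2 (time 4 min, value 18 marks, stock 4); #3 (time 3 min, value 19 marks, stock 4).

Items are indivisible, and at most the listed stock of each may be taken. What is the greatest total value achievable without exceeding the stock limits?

170 marks

Best selections within time 43 and stock limits:
- 1×#1 + 4×#2 + 4×#3: time 40, value 170
- 1×#1 + 3×#2 + 4×#3: time 36, value 152
Best: 170 marks.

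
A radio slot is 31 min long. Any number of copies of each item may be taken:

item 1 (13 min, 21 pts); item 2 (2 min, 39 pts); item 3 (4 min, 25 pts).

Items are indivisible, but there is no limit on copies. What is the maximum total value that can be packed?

Best value-per-unit is item 2 at 39/2, and filling with it alone uses duration 15×2=30. No mix of the others beats 15×39 = 585.

585 pts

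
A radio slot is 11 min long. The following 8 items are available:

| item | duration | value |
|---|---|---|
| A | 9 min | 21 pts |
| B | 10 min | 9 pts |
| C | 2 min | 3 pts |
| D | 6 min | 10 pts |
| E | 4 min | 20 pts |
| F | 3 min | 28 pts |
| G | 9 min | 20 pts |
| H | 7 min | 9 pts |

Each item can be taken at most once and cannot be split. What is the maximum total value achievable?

51 pts

Check high-value combinations within 11 min:
- C+E+F: duration 2+4+3=9, value 3+20+28=51
- E+F: duration 4+3=7, value 20+28=48
- C+D+F: duration 2+6+3=11, value 3+10+28=41
- D+F: duration 6+3=9, value 10+28=38
- F+H: duration 3+7=10, value 28+9=37
Best: 51 pts.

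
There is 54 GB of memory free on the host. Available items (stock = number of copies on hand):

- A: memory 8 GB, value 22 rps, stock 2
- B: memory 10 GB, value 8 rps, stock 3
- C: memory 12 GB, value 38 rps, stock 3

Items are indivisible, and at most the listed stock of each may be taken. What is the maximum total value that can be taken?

Best selections within memory 54 and stock limits:
- 2×A + 3×C: memory 52, value 158
- 1×A + 1×B + 3×C: memory 54, value 144
- 1×A + 3×C: memory 44, value 136
- 2×A + 1×B + 2×C: memory 50, value 128
Best: 158 rps.

158 rps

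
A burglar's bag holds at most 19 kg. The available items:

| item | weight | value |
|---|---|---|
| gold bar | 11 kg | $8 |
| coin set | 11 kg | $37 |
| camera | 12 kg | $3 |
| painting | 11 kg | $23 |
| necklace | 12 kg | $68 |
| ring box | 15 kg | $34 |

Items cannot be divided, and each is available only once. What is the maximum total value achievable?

Check high-value combinations within 19 kg:
- necklace: weight 12, value 68
- coin set: weight 11, value 37
- ring box: weight 15, value 34
Best: $68.

$68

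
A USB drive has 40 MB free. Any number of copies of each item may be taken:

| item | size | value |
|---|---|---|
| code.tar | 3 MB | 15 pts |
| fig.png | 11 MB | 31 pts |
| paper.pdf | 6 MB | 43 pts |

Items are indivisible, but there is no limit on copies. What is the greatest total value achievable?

Best value-per-unit is paper.pdf at 43/6; filling with it alone gives 6×43 = 258.
Optimal mix: 1×code.tar + 6×paper.pdf → size 39, value 273.

273 pts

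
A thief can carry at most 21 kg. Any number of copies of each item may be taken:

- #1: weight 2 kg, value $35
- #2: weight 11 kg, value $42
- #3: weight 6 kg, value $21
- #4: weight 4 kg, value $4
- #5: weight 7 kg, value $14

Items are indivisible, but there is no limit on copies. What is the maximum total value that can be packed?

Best value-per-unit is #1 at 35/2, and filling with it alone uses weight 10×2=20. No mix of the others beats 10×35 = 350.

$350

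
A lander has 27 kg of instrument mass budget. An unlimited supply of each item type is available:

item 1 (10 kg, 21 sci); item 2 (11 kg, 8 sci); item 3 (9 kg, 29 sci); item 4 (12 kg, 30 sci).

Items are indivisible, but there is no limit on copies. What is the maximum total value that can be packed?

87 sci

Best value-per-unit is item 3 at 29/9, and filling with it alone uses mass 3×9=27. No mix of the others beats 3×29 = 87.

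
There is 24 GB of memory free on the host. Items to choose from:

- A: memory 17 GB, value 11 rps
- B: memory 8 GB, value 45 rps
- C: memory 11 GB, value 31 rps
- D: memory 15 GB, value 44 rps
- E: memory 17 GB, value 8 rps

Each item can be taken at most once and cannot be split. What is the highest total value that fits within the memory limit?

89 rps

This is a 0/1 knapsack; check combinations near the capacity.
- B+D: memory 8+15=23, value 45+44=89
- B+C: memory 8+11=19, value 45+31=76
- B: memory 8, value 45
Best: 89 rps.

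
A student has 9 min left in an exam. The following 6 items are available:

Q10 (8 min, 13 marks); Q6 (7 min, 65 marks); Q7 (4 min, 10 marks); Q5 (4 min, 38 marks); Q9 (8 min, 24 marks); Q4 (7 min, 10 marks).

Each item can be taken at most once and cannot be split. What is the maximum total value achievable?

Check high-value combinations within 9 min:
- Q6: time 7, value 65
- Q7+Q5: time 4+4=8, value 10+38=48
- Q5: time 4, value 38
- Q9: time 8, value 24
- Q10: time 8, value 13
Best: 65 marks.

65 marks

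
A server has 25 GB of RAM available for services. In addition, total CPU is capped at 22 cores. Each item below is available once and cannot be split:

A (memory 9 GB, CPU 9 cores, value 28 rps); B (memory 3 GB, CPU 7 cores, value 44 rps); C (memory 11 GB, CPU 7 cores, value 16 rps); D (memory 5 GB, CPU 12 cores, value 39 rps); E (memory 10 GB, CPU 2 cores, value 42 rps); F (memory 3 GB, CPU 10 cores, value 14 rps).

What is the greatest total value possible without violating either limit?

Feasible sets respecting both limits:
- B+D+E: memory 18, CPU 21, value 125
- A+B+E: memory 22, CPU 18, value 114
- B+C+E: memory 24, CPU 16, value 102
Best: 125 rps.

125 rps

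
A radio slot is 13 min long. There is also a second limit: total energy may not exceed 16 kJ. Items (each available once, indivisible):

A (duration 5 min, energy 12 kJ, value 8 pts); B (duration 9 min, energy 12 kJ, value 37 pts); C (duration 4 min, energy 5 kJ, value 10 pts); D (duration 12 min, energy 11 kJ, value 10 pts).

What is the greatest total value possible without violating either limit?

37 pts

Feasible sets respecting both limits:
- B: duration 9, energy 12, value 37
- C: duration 4, energy 5, value 10
- D: duration 12, energy 11, value 10
Best: 37 pts.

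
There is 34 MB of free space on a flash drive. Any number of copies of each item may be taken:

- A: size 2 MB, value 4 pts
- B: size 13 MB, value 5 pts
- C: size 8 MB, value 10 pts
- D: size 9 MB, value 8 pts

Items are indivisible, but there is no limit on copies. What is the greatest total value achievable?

68 pts

Best value-per-unit is A at 4/2, and filling with it alone uses size 17×2=34. No mix of the others beats 17×4 = 68.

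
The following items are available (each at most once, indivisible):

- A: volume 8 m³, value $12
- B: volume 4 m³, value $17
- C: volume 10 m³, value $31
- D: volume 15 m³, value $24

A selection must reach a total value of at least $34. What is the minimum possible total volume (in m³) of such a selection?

Subsets with value ≥ 34, sorted by total volume:
- B+C: volume 14, value 48
- A+C: volume 18, value 43
- B+D: volume 19, value 41
- A+B+C: volume 22, value 60
Minimum volume: 14 m³.

14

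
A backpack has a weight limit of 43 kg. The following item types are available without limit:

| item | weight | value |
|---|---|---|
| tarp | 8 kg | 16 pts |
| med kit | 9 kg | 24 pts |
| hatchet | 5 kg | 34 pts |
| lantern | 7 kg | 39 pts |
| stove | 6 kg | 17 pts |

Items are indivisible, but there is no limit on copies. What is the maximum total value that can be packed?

277 pts

Best value-per-unit is hatchet at 34/5; filling with it alone gives 8×34 = 272.
Optimal mix: 7×hatchet + 1×lantern → weight 42, value 277.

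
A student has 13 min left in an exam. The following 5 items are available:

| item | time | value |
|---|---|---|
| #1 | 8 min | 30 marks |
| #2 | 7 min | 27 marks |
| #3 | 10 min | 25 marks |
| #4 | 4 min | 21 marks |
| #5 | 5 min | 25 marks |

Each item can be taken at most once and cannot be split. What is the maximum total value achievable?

55 marks

Check high-value combinations within 13 min:
- #1+#5: time 8+5=13, value 30+25=55
- #2+#5: time 7+5=12, value 27+25=52
- #1+#4: time 8+4=12, value 30+21=51
- #2+#4: time 7+4=11, value 27+21=48
- #4+#5: time 4+5=9, value 21+25=46
Best: 55 marks.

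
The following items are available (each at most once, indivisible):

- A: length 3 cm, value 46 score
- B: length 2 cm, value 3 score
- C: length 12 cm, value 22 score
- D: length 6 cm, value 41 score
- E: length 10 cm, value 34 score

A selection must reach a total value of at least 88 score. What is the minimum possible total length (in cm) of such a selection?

Subsets with value ≥ 88, sorted by total length:
- A+B+D: length 11, value 90
- A+D+E: length 19, value 121
Minimum length: 11 cm.

11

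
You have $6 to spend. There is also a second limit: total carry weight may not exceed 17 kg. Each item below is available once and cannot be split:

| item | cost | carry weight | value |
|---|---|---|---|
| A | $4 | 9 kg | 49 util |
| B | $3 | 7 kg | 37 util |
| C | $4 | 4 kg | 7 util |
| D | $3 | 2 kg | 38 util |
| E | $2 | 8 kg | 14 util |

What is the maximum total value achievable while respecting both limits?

Feasible sets respecting both limits:
- B+D: cost 6, carry weight 9, value 75
- A+E: cost 6, carry weight 17, value 63
- D+E: cost 5, carry weight 10, value 52
Best: 75 util.

75 util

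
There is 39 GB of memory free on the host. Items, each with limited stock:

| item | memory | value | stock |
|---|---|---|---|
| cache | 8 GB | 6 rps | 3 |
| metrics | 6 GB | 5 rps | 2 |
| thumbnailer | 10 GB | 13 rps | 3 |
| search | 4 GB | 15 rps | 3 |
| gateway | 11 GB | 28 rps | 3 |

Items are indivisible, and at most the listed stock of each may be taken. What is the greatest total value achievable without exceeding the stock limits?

Best selections within memory 39 and stock limits:
- 3×search + 2×gateway: memory 34, value 101
- 1×search + 3×gateway: memory 37, value 99
- 1×cache + 2×search + 2×gateway: memory 38, value 92
Best: 101 rps.

101 rps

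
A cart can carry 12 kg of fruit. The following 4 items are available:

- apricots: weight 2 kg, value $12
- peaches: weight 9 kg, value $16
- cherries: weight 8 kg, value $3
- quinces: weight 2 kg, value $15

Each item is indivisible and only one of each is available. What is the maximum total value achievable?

Check high-value combinations within 12 kg:
- peaches+quinces: weight 9+2=11, value 16+15=31
- apricots+cherries+quinces: weight 2+8+2=12, value 12+3+15=30
- apricots+peaches: weight 2+9=11, value 12+16=28
- apricots+quinces: weight 2+2=4, value 12+15=27
- cherries+quinces: weight 8+2=10, value 3+15=18
Best: $31.

$31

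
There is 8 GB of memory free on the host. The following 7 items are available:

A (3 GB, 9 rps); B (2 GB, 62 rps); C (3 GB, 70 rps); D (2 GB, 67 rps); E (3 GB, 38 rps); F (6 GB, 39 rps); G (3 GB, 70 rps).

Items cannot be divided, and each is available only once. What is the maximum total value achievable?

207 rps

Check high-value combinations within 8 GB:
- C+D+G: memory 3+2+3=8, value 70+67+70=207
- B+C+G: memory 2+3+3=8, value 62+70+70=202
- B+C+D: memory 2+3+2=7, value 62+70+67=199
- B+D+G: memory 2+2+3=7, value 62+67+70=199
- C+D+E: memory 3+2+3=8, value 70+67+38=175
Best: 207 rps.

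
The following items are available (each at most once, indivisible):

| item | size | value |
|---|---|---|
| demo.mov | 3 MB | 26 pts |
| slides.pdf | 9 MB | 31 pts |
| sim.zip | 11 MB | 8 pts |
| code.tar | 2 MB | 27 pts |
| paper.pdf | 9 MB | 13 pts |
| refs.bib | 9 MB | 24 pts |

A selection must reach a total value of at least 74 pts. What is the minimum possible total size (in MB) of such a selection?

Subsets with value ≥ 74, sorted by total size:
- demo.mov+slides.pdf+code.tar: size 14, value 84
- demo.mov+code.tar+refs.bib: size 14, value 77
Minimum size: 14 MB.

14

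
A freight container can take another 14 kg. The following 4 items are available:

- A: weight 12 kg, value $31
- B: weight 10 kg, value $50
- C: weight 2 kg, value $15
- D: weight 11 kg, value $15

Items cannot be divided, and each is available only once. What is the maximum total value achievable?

Check high-value combinations within 14 kg:
- B+C: weight 10+2=12, value 50+15=65
- B: weight 10, value 50
- A+C: weight 12+2=14, value 31+15=46
Best: $65.

$65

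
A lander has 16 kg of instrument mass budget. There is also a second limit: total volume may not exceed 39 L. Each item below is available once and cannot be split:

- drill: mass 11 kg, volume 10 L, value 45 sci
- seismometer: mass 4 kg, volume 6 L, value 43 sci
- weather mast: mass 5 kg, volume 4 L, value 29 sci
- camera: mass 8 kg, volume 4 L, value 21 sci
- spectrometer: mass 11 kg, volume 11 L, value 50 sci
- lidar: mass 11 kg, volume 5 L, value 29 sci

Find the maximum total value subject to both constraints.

93 sci

Feasible sets respecting both limits:
- seismometer+spectrometer: mass 15, volume 17, value 93
- drill+seismometer: mass 15, volume 16, value 88
- weather mast+spectrometer: mass 16, volume 15, value 79
- drill+weather mast: mass 16, volume 14, value 74
Best: 93 sci.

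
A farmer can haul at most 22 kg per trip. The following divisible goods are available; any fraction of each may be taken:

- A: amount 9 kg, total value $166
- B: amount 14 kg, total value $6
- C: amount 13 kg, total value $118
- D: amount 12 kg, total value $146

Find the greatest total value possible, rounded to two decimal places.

Take in order of value per unit:
- A (166/9 per unit): all 9 → value 166, running total 166.00
- D (146/12 per unit): all 12 → value 146, running total 312.00
- C (118/13 per unit): 1 of 13 → value 1×118/13 = 9.0769, running total 321.08
Total 321.08.

321.08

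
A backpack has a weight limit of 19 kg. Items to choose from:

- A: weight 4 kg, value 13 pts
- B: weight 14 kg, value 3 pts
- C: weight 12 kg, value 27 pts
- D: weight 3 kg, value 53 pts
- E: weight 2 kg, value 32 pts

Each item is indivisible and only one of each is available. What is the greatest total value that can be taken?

112 pts

Check high-value combinations within 19 kg:
- C+D+E: weight 12+3+2=17, value 27+53+32=112
- A+D+E: weight 4+3+2=9, value 13+53+32=98
- A+C+D: weight 4+12+3=19, value 13+27+53=93
- B+D+E: weight 14+3+2=19, value 3+53+32=88
Best: 112 pts.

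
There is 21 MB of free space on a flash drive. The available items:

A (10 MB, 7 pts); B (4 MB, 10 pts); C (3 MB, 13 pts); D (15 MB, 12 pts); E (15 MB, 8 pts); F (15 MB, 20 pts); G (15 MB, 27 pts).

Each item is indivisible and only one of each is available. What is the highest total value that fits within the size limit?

40 pts

Check high-value combinations within 21 MB:
- C+G: size 3+15=18, value 13+27=40
- B+G: size 4+15=19, value 10+27=37
- C+F: size 3+15=18, value 13+20=33
- A+B+C: size 10+4+3=17, value 7+10+13=30
Best: 40 pts.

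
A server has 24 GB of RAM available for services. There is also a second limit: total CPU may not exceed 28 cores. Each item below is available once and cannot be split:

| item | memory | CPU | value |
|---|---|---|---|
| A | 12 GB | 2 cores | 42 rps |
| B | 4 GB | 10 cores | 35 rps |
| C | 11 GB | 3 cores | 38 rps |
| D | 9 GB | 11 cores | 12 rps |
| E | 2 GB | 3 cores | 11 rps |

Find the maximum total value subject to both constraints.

Feasible sets respecting both limits:
- A+B+E: memory 18, CPU 15, value 88
- B+C+D: memory 24, CPU 24, value 85
- B+C+E: memory 17, CPU 16, value 84
- A+C: memory 23, CPU 5, value 80
Best: 88 rps.

88 rps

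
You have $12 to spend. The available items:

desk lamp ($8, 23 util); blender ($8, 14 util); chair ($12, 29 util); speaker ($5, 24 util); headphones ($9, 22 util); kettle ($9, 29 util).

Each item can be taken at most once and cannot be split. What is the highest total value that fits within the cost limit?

Check high-value combinations within $12:
- kettle: cost 9, value 29
- chair: cost 12, value 29
- speaker: cost 5, value 24
Best: 29 util.

29 util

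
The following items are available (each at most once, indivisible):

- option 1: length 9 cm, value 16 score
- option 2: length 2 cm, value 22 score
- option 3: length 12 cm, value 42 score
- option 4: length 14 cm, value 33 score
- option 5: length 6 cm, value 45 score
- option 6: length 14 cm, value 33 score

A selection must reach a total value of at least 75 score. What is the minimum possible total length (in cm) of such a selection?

17

Subsets with value ≥ 75, sorted by total length:
- option 1+option 2+option 5: length 17, value 83
- option 3+option 5: length 18, value 87
- option 2+option 3+option 5: length 20, value 109
Minimum length: 17 cm.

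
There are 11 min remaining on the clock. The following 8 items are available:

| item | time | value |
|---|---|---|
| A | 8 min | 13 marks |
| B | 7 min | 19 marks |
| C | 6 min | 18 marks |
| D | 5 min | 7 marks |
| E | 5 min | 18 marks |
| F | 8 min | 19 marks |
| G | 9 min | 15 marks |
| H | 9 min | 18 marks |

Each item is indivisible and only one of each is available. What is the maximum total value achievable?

This is a 0/1 knapsack; check combinations near the capacity.
- C+E: time 6+5=11, value 18+18=36
- D+E: time 5+5=10, value 7+18=25
- C+D: time 6+5=11, value 18+7=25
- B: time 7, value 19
- F: time 8, value 19
Best: 36 marks.

36 marks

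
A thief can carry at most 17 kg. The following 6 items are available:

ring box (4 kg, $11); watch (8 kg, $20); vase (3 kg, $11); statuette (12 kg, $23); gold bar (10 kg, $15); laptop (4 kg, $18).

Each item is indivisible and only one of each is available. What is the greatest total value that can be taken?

$49

Check high-value combinations within 17 kg:
- watch+vase+laptop: weight 8+3+4=15, value 20+11+18=49
- ring box+watch+laptop: weight 4+8+4=16, value 11+20+18=49
- vase+gold bar+laptop: weight 3+10+4=17, value 11+15+18=44
- ring box+watch+vase: weight 4+8+3=15, value 11+20+11=42
- statuette+laptop: weight 12+4=16, value 23+18=41
Best: $49.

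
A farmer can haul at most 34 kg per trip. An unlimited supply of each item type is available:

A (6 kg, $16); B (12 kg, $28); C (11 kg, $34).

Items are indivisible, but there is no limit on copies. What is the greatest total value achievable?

$102

Best value-per-unit is C at 34/11, and filling with it alone uses weight 3×11=33. No mix of the others beats 3×34 = 102.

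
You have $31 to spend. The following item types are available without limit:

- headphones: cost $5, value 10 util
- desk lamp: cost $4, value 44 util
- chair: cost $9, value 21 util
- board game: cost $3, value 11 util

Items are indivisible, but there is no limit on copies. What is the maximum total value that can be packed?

319 util

Best value-per-unit is desk lamp at 44/4; filling with it alone gives 7×44 = 308.
Optimal mix: 7×desk lamp + 1×board game → cost 31, value 319.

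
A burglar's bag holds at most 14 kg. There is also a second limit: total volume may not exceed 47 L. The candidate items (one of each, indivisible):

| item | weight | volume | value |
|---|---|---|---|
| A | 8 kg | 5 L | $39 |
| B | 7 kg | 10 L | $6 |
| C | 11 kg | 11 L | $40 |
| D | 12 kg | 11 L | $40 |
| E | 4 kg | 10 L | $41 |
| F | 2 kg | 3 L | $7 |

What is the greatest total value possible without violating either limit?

$87

Feasible sets respecting both limits:
- A+E+F: weight 14, volume 18, value 87
- A+E: weight 12, volume 15, value 80
- B+E+F: weight 13, volume 23, value 54
Best: $87.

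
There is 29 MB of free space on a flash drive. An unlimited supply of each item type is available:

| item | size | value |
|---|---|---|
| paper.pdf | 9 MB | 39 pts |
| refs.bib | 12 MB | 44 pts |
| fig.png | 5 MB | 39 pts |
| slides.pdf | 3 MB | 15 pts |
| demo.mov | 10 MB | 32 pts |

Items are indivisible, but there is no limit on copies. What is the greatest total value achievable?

210 pts

Best value-per-unit is fig.png at 39/5; filling with it alone gives 5×39 = 195.
Optimal mix: 5×fig.png + 1×slides.pdf → size 28, value 210.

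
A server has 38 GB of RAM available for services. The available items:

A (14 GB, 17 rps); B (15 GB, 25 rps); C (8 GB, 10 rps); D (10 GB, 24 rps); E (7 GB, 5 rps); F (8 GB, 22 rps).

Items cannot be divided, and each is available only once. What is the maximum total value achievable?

This is a 0/1 knapsack; check combinations near the capacity.
- B+D+F: memory 15+10+8=33, value 25+24+22=71
- A+B+F: memory 14+15+8=37, value 17+25+22=64
- A+D+F: memory 14+10+8=32, value 17+24+22=63
- B+C+E+F: memory 15+8+7+8=38, value 25+10+5+22=62
Best: 71 rps.

71 rps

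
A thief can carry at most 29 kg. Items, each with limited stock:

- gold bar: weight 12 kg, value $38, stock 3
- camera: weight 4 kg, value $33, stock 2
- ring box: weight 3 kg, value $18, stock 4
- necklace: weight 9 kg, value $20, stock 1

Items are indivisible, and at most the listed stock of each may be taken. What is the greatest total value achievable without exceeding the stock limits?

$158

Top feasible selections:
- 2×camera + 4×ring box + 1×necklace: weight 29, value 158
- 1×gold bar + 2×camera + 3×ring box: weight 29, value 158
- 1×gold bar + 1×camera + 4×ring box: weight 28, value 143
Best: $158.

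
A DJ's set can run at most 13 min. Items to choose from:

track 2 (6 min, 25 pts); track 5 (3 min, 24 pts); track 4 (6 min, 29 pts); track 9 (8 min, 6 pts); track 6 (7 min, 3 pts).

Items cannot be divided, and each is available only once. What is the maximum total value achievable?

54 pts

Check high-value combinations within 13 min:
- track 2+track 4: duration 6+6=12, value 25+29=54
- track 5+track 4: duration 3+6=9, value 24+29=53
- track 2+track 5: duration 6+3=9, value 25+24=49
Best: 54 pts.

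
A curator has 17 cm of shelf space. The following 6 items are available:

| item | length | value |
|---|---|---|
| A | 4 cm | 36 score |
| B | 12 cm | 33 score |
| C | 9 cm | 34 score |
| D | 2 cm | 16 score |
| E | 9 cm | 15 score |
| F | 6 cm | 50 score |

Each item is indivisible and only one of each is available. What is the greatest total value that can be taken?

102 score

Check high-value combinations within 17 cm:
- A+D+F: length 4+2+6=12, value 36+16+50=102
- C+D+F: length 9+2+6=17, value 34+16+50=100
- A+F: length 4+6=10, value 36+50=86
- A+C+D: length 4+9+2=15, value 36+34+16=86
- C+F: length 9+6=15, value 34+50=84
Best: 102 score.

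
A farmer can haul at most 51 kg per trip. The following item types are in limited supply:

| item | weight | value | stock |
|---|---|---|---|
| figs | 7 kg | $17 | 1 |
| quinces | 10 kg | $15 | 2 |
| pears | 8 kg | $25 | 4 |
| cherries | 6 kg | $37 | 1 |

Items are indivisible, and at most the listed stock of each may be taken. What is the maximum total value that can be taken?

Top feasible selections:
- 1×figs + 4×pears + 1×cherries: weight 45, value 154
- 1×quinces + 4×pears + 1×cherries: weight 48, value 152
- 1×figs + 1×quinces + 3×pears + 1×cherries: weight 47, value 144
Best: $154.

$154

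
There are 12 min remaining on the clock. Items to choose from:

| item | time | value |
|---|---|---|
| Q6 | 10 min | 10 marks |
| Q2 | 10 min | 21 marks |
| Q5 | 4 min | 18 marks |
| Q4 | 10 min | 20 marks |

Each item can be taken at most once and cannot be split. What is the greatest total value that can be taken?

21 marks

Check high-value combinations within 12 min:
- Q2: time 10, value 21
- Q4: time 10, value 20
- Q5: time 4, value 18
- Q6: time 10, value 10
Best: 21 marks.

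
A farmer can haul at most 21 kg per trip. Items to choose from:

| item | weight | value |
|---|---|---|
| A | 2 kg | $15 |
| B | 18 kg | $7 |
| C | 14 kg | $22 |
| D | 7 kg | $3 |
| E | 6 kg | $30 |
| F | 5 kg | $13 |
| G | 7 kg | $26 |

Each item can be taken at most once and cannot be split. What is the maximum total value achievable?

$84

Check high-value combinations within 21 kg:
- A+E+F+G: weight 2+6+5+7=20, value 15+30+13+26=84
- A+E+G: weight 2+6+7=15, value 15+30+26=71
- E+F+G: weight 6+5+7=18, value 30+13+26=69
Best: $84.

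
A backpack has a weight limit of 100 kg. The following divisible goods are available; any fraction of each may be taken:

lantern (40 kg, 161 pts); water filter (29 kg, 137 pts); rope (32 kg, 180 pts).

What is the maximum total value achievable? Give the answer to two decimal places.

473.98

Take in order of value per unit:
- rope (180/32 per unit): all 32 → value 180, running total 180.00
- water filter (137/29 per unit): all 29 → value 137, running total 317.00
- lantern (161/40 per unit): 39 of 40 → value 39×161/40 = 156.9750, running total 473.98
Total 473.98.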